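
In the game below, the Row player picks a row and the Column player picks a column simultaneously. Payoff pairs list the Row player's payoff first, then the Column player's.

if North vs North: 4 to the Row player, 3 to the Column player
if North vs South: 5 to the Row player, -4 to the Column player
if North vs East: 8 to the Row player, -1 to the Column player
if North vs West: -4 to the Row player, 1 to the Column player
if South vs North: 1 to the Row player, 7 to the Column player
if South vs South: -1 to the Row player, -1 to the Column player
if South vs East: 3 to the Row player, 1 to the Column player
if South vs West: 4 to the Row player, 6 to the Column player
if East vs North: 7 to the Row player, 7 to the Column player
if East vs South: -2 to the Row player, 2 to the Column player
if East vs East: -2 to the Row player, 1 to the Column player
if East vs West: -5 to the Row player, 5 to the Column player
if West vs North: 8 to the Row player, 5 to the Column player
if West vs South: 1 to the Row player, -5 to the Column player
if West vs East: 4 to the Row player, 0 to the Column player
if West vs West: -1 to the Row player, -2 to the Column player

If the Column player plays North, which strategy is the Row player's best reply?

West

With the Column player fixed at North, the Row player's payoffs are: North → 4, South → 1, East → 7, West → 8.
The maximum is 8, achieved by West.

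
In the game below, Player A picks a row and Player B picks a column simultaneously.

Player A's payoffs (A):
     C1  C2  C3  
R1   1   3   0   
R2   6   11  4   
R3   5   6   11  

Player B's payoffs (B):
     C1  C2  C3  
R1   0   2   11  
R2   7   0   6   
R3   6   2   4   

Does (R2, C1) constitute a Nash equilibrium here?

Yes

Holding Player B at C1: Player A gets 6 from R2, versus 1 from R1, 5 from R3. No profitable deviation for Player A.
Holding Player A at R2: Player B gets 7 from C1, versus 0 from C2, 6 from C3. No profitable deviation for Player B either.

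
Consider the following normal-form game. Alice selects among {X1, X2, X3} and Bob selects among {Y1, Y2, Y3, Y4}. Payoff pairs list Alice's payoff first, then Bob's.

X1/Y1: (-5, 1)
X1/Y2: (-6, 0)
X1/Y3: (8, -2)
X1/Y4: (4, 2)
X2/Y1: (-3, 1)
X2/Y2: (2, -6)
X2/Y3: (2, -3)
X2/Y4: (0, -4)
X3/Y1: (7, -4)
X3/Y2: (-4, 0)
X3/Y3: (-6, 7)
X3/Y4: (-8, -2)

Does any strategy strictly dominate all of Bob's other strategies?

No strictly dominant strategy

Check whether one of Bob's strategies beats all alternatives regardless of what the opponent does.
Y1 is not dominant: against X1, Y4 gives 2 > 1.
Y2 is not dominant: against X1, Y1 gives 1 > 0.
Y3 is not dominant: against X1, Y1 gives 1 > -2.
Y4 is not dominant: against X2, Y1 gives 1 > -4.
No single strategy is best against every opponent action.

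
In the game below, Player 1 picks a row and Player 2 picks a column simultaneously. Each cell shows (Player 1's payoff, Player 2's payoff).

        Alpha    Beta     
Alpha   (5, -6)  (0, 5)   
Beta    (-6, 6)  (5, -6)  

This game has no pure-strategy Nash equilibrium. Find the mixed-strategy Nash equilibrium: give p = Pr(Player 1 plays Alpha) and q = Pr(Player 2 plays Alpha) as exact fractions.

In a mixed NE each player is indifferent between their pure strategies, so the opponent's mix sets the indifference.
Player 2 indifferent between Alpha and Beta: p·(-6) + (1−p)·6 = p·5 + (1−p)·(-6) ⟹ 6 + (-12)p = (-6) + 11p ⟹ p = 12/23.
Player 1 indifferent between Alpha and Beta: q·5 + (1−q)·0 = q·(-6) + (1−q)·5 ⟹ 0 + 5q = 5 + (-11)q ⟹ q = 5/16.

p = 12/23, q = 5/16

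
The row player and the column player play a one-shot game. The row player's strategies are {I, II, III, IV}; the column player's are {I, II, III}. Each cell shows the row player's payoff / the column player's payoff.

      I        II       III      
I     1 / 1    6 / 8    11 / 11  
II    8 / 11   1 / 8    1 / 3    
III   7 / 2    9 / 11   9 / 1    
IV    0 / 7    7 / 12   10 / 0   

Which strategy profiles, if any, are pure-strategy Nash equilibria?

A profile is a Nash equilibrium when each player is best-responding to the other.
The row player's best responses — vs I: II (payoff 8); vs II: III (payoff 9); vs III: I (payoff 11).
The column player's best responses — vs I: III (payoff 11); vs II: I (payoff 11); vs III: II (payoff 11); vs IV: II (payoff 12).
Mutual best responses occur at (I, III), (II, I), and (III, II); at each, neither player gains by switching.

(I, III), (II, I), and (III, II)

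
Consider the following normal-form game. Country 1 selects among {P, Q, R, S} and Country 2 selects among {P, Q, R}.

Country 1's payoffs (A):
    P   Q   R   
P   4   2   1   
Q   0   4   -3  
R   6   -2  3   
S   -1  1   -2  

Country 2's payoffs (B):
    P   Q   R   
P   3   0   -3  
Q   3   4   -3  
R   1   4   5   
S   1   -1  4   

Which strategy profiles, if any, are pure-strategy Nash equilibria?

(Q, Q) and (R, R)

A profile is a Nash equilibrium when each player is best-responding to the other.
Country 1's best responses — vs P: R (payoff 6); vs Q: Q (payoff 4); vs R: R (payoff 3).
Country 2's best responses — vs P: P (payoff 3); vs Q: Q (payoff 4); vs R: R (payoff 5); vs S: R (payoff 4).
Mutual best responses occur at (Q, Q) and (R, R); at each, neither player gains by switching.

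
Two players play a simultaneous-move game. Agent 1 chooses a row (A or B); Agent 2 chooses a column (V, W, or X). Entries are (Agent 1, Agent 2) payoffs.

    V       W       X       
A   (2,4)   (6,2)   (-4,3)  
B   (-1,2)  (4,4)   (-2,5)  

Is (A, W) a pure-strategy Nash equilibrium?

Holding Agent 2 at W: Agent 1 gets 6 from A, versus 4 from B. No profitable deviation for Agent 1.
Holding Agent 1 at A: Agent 2 gets 2 from W but could get 4 by switching to V. Agent 2 has a profitable deviation.

No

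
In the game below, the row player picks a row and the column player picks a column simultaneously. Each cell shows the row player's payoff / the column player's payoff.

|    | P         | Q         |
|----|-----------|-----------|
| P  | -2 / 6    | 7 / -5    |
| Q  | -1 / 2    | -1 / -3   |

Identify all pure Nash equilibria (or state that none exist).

(Q, P)

Find each player's best response to every opponent strategy; NE are the intersections.
The row player's best responses — vs P: Q (payoff -1); vs Q: P (payoff 7).
The column player's best responses — vs P: P (payoff 6); vs Q: P (payoff 2).
The only mutual best response is (Q, P); neither player gains by switching there.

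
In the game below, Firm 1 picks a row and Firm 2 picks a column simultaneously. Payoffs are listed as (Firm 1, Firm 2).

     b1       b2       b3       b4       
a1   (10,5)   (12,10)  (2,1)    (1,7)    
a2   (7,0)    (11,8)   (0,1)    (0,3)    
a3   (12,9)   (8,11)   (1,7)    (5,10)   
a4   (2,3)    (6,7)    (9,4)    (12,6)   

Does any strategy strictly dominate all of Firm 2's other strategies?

Check whether one of Firm 2's strategies beats all alternatives regardless of what the opponent does.
b2 strictly dominates: vs a1: 10 > each of {5, 1, 7}; vs a2: 8 > each of {0, 1, 3}; vs a3: 11 > each of {9, 7, 10}; vs a4: 7 > each of {3, 4, 6}.

b2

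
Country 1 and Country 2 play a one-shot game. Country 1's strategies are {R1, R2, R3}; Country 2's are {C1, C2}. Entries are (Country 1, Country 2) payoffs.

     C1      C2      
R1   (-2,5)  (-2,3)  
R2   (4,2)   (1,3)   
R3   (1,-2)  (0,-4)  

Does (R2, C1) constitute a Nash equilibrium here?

Holding Country 2 at C1: Country 1 gets 4 from R2, versus -2 from R1, 1 from R3. No profitable deviation for Country 1.
Holding Country 1 at R2: Country 2 gets 2 from C1 but could get 3 by switching to C2. Country 2 has a profitable deviation.

No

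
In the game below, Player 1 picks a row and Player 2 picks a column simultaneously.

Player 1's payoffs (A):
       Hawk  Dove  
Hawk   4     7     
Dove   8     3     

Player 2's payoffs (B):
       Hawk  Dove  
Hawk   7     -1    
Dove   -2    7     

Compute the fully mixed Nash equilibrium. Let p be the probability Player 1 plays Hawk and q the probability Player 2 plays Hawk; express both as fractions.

p = 9/17, q = 1/2

In a mixed NE each player is indifferent between their pure strategies, so the opponent's mix sets the indifference.
Player 2 indifferent between Hawk and Dove: p·7 + (1−p)·(-2) = p·(-1) + (1−p)·7 ⟹ (-2) + 9p = 7 + (-8)p ⟹ p = 9/17.
Player 1 indifferent between Hawk and Dove: q·4 + (1−q)·7 = q·8 + (1−q)·3 ⟹ 7 + (-3)q = 3 + 5q ⟹ q = 1/2.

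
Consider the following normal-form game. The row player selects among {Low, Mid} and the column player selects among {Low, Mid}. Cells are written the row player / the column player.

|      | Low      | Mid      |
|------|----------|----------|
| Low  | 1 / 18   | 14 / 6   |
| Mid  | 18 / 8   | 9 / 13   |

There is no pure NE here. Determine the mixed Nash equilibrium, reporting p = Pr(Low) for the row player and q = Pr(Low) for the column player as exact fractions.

p = 5/17, q = 5/22

Each player's mixing probability is pinned down by making the *other* player indifferent.
The column player indifferent between Low and Mid: p·18 + (1−p)·8 = p·6 + (1−p)·13 ⟹ 8 + 10p = 13 + (-7)p ⟹ p = 5/17.
The row player indifferent between Low and Mid: q·1 + (1−q)·14 = q·18 + (1−q)·9 ⟹ 14 + (-13)q = 9 + 9q ⟹ q = 5/22.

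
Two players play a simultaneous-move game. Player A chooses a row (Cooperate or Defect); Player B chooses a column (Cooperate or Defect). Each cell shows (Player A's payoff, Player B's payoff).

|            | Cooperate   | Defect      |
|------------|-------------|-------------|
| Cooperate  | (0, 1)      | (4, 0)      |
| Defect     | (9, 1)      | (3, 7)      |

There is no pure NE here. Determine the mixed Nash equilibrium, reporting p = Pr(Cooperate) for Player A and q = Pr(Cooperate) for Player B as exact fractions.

p = 6/7, q = 1/10

In a mixed NE each player is indifferent between their pure strategies, so the opponent's mix sets the indifference.
Player B indifferent between Cooperate and Defect: p·1 + (1−p)·1 = p·0 + (1−p)·7 ⟹ 1 + 0p = 7 + (-7)p ⟹ p = 6/7.
Player A indifferent between Cooperate and Defect: q·0 + (1−q)·4 = q·9 + (1−q)·3 ⟹ 4 + (-4)q = 3 + 6q ⟹ q = 1/10.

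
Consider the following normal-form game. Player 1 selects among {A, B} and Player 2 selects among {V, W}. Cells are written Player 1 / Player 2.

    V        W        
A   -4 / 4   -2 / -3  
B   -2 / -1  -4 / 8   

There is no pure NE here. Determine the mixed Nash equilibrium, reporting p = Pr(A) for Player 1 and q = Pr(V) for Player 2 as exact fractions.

p = 9/16, q = 1/2

Each player's mixing probability is pinned down by making the *other* player indifferent.
Player 2 indifferent between V and W: p·4 + (1−p)·(-1) = p·(-3) + (1−p)·8 ⟹ (-1) + 5p = 8 + (-11)p ⟹ p = 9/16.
Player 1 indifferent between A and B: q·(-4) + (1−q)·(-2) = q·(-2) + (1−q)·(-4) ⟹ (-2) + (-2)q = (-4) + 2q ⟹ q = 1/2.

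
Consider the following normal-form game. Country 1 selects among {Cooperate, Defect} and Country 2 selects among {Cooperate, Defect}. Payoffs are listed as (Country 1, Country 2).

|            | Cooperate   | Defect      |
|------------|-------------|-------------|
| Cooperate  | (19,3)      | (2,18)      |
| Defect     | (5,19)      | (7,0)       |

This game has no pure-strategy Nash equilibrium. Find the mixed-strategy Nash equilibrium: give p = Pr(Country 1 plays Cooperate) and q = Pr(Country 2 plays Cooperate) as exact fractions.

p = 19/34, q = 5/19

Each player's mixing probability is pinned down by making the *other* player indifferent.
Country 2 indifferent between Cooperate and Defect: p·3 + (1−p)·19 = p·18 + (1−p)·0 ⟹ 19 + (-16)p = 0 + 18p ⟹ p = 19/34.
Country 1 indifferent between Cooperate and Defect: q·19 + (1−q)·2 = q·5 + (1−q)·7 ⟹ 2 + 17q = 7 + (-2)q ⟹ q = 5/19.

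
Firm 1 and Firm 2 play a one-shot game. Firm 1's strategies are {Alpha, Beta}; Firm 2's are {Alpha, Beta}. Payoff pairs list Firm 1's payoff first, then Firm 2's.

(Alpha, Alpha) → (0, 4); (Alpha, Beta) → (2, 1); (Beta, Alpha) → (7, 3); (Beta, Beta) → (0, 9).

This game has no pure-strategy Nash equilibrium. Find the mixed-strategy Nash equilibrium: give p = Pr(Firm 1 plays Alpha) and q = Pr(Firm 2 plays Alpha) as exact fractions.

p = 2/3, q = 2/9

In a mixed NE each player is indifferent between their pure strategies, so the opponent's mix sets the indifference.
Firm 2 indifferent between Alpha and Beta: p·4 + (1−p)·3 = p·1 + (1−p)·9 ⟹ 3 + 1p = 9 + (-8)p ⟹ p = 2/3.
Firm 1 indifferent between Alpha and Beta: q·0 + (1−q)·2 = q·7 + (1−q)·0 ⟹ 2 + (-2)q = 0 + 7q ⟹ q = 2/9.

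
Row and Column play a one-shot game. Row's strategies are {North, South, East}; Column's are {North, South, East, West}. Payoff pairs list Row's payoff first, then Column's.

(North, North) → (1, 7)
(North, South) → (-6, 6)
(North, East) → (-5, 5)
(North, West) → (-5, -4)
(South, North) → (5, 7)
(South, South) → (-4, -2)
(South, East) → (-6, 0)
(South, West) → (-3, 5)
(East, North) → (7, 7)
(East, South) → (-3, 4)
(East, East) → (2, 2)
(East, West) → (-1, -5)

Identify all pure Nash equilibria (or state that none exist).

Find each player's best response to every opponent strategy; NE are the intersections.
Row's best responses — vs North: East (payoff 7); vs South: East (payoff -3); vs East: East (payoff 2); vs West: East (payoff -1).
Column's best responses — vs North: North (payoff 7); vs South: North (payoff 7); vs East: North (payoff 7).
The only mutual best response is (East, North); neither player gains by switching there.

(East, North)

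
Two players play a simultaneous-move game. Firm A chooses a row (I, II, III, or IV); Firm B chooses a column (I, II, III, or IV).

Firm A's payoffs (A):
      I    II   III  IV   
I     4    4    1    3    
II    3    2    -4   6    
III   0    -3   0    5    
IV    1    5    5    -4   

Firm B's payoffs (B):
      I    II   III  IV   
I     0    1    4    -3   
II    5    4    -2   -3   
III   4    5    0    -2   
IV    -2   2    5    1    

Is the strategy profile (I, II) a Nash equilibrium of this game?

Holding Firm B at II: Firm A gets 4 from I but could get 5 by switching to IV. Firm A has a profitable deviation.

No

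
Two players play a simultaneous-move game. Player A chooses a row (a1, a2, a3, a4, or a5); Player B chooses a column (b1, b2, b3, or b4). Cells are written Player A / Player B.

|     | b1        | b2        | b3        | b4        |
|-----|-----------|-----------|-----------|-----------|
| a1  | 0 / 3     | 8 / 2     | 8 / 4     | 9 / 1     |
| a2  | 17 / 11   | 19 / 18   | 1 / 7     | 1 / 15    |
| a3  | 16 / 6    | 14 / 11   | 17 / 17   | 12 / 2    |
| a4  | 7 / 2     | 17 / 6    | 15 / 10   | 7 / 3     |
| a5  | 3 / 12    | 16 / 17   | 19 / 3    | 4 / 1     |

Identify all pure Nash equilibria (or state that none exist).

Find each player's best response to every opponent strategy; NE are the intersections.
Player A's best responses — vs b1: a2 (payoff 17); vs b2: a2 (payoff 19); vs b3: a5 (payoff 19); vs b4: a3 (payoff 12).
Player B's best responses — vs a1: b3 (payoff 4); vs a2: b2 (payoff 18); vs a3: b3 (payoff 17); vs a4: b3 (payoff 10); vs a5: b2 (payoff 17).
The only mutual best response is (a2, b2); neither player gains by switching there.

(a2, b2)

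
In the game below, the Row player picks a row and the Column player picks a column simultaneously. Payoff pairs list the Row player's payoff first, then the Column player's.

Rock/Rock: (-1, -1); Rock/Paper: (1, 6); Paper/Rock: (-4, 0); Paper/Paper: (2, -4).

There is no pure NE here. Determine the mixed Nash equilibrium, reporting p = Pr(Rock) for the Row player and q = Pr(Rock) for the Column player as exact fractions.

Each player's mixing probability is pinned down by making the *other* player indifferent.
The Column player indifferent between Rock and Paper: p·(-1) + (1−p)·0 = p·6 + (1−p)·(-4) ⟹ 0 + (-1)p = (-4) + 10p ⟹ p = 4/11.
The Row player indifferent between Rock and Paper: q·(-1) + (1−q)·1 = q·(-4) + (1−q)·2 ⟹ 1 + (-2)q = 2 + (-6)q ⟹ q = 1/4.

p = 4/11, q = 1/4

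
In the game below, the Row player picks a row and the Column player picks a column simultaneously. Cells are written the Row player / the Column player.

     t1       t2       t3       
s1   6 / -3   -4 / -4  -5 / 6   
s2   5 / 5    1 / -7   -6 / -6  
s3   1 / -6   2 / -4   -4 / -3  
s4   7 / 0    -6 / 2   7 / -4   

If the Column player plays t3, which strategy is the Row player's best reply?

s4

With the Column player fixed at t3, the Row player's payoffs are: s1 → -5, s2 → -6, s3 → -4, s4 → 7.
The maximum is 7, achieved by s4.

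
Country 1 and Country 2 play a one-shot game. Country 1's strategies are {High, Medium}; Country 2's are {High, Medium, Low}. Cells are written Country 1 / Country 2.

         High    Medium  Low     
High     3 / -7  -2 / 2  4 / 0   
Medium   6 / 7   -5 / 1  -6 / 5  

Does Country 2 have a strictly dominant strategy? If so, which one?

Check whether one of Country 2's strategies beats all alternatives regardless of what the opponent does.
High is not dominant: against High, Medium gives 2 > -7.
Medium is not dominant: against Medium, High gives 7 > 1.
Low is not dominant: against High, Medium gives 2 > 0.
No single strategy is best against every opponent action.

No strictly dominant strategy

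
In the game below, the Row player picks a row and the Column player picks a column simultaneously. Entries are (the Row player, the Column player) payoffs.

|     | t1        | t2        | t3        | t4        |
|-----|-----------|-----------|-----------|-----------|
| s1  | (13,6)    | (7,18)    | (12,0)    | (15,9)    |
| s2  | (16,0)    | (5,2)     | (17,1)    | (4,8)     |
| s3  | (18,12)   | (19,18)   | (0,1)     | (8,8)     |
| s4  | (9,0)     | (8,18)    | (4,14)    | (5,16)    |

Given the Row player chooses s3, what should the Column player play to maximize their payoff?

With the Row player fixed at s3, the Column player's payoffs are: t1 → 12, t2 → 18, t3 → 1, t4 → 8.
The maximum is 18, achieved by t2.

t2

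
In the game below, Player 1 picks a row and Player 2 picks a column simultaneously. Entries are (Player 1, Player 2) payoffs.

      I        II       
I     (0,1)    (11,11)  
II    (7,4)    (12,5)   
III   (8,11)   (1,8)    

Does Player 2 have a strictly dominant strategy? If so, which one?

None

Check whether one of Player 2's strategies beats all alternatives regardless of what the opponent does.
I is not dominant: against I, II gives 11 > 1.
II is not dominant: against III, I gives 11 > 8.
No single strategy is best against every opponent action.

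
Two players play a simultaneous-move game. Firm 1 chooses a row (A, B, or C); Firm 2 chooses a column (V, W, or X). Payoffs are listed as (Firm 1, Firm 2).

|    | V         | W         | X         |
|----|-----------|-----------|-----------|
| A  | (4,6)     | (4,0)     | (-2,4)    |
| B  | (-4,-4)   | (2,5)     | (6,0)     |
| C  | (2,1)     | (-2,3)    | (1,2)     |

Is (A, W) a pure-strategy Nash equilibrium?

No

Holding Firm 2 at W: Firm 1 gets 4 from A, versus 2 from B, -2 from C. No profitable deviation for Firm 1.
Holding Firm 1 at A: Firm 2 gets 0 from W but could get 6 by switching to V. Firm 2 has a profitable deviation.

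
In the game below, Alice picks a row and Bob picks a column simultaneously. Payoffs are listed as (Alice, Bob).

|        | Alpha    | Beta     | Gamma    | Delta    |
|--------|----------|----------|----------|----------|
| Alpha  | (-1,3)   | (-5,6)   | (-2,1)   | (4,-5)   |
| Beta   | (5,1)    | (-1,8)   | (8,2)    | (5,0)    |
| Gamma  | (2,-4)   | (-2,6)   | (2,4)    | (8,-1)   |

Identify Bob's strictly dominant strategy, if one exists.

A strategy is strictly dominant if it gives Bob a strictly higher payoff than every other strategy, against every choice by the opponent.
Beta strictly dominates: vs Alpha: 6 > each of {3, 1, -5}; vs Beta: 8 > each of {1, 2, 0}; vs Gamma: 6 > each of {-4, 4, -1}.

Beta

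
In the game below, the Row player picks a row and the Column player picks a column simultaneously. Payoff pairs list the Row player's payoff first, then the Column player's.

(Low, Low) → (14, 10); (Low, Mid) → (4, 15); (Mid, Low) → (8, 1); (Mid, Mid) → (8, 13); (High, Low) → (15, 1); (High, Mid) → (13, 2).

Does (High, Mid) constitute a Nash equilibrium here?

Yes

Holding the Column player at Mid: the Row player gets 13 from High, versus 4 from Low, 8 from Mid. No profitable deviation for the Row player.
Holding the Row player at High: the Column player gets 2 from Mid, versus 1 from Low. No profitable deviation for the Column player either.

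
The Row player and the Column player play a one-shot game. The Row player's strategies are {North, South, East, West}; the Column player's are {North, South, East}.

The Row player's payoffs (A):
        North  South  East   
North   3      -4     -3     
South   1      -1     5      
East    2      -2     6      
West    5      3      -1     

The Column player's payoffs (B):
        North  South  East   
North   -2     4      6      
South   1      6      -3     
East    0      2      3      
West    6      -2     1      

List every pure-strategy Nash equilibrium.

Check mutual best responses: a cell is a NE iff neither player can gain by unilaterally deviating.
The Row player's best responses — vs North: West (payoff 5); vs South: West (payoff 3); vs East: East (payoff 6).
The Column player's best responses — vs North: East (payoff 6); vs South: South (payoff 6); vs East: East (payoff 3); vs West: North (payoff 6).
Mutual best responses occur at (East, East) and (West, North); at each, neither player gains by switching.

(East, East) and (West, North)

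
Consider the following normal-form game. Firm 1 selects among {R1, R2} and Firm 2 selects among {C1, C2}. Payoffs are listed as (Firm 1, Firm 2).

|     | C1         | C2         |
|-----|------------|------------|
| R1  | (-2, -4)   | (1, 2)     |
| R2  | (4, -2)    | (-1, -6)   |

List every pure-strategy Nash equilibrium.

Find each player's best response to every opponent strategy; NE are the intersections.
Firm 1's best responses — vs C1: R2 (payoff 4); vs C2: R1 (payoff 1).
Firm 2's best responses — vs R1: C2 (payoff 2); vs R2: C1 (payoff -2).
Mutual best responses occur at (R1, C2) and (R2, C1); at each, neither player gains by switching.

(R1, C2) and (R2, C1)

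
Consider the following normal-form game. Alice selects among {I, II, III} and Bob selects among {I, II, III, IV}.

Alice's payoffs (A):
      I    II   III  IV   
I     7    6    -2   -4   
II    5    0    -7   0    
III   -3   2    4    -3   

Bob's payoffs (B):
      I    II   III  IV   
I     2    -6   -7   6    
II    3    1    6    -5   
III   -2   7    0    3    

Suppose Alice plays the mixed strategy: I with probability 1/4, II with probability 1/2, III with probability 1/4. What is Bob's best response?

I

Compute Bob's expected payoff from each pure strategy against the given mix.
I: (1/4)·2 + (1/2)·3 + (1/4)·(-2) = 3/2
II: (1/4)·(-6) + (1/2)·1 + (1/4)·7 = 3/4
III: (1/4)·(-7) + (1/2)·6 + (1/4)·0 = 5/4
IV: (1/4)·6 + (1/2)·(-5) + (1/4)·3 = -1/4
Highest expected payoff is 3/2, from I.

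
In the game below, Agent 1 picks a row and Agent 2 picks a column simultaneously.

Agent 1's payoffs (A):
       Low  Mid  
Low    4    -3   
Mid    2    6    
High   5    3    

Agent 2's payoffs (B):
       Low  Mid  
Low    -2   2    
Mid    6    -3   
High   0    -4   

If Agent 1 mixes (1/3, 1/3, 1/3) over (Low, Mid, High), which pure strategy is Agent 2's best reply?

Low

Compute Agent 2's expected payoff from each pure strategy against the given mix.
Low: (1/3)·(-2) + (1/3)·6 + (1/3)·0 = 4/3
Mid: (1/3)·2 + (1/3)·(-3) + (1/3)·(-4) = -5/3
Highest expected payoff is 4/3, from Low.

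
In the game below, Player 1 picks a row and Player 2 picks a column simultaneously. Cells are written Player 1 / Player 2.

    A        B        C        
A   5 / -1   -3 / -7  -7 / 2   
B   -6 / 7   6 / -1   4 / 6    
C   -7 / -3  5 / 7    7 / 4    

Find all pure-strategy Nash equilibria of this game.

None

Find each player's best response to every opponent strategy; NE are the intersections.
Player 1's best responses — vs A: A (payoff 5); vs B: B (payoff 6); vs C: C (payoff 7).
Player 2's best responses — vs A: C (payoff 2); vs B: A (payoff 7); vs C: B (payoff 7).
No cell has both players best-responding. For instance, Player 1's best reply to B is B, but against B Player 2 prefers A over B.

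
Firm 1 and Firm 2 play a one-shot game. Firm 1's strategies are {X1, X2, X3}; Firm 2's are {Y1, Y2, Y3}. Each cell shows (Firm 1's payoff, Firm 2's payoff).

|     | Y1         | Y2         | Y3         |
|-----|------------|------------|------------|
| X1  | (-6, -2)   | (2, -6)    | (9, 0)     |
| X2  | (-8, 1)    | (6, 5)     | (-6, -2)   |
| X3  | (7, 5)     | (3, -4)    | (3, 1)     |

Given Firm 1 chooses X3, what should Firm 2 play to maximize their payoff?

Y1

With Firm 1 fixed at X3, Firm 2's payoffs are: Y1 → 5, Y2 → -4, Y3 → 1.
The maximum is 5, achieved by Y1.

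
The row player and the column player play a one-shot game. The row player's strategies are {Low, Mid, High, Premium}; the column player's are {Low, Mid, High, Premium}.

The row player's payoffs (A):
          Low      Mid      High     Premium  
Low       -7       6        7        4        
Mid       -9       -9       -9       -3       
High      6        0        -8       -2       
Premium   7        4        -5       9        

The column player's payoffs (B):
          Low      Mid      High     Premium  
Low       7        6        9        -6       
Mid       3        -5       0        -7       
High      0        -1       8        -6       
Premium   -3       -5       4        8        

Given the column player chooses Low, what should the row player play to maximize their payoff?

With the column player fixed at Low, the row player's payoffs are: Low → -7, Mid → -9, High → 6, Premium → 7.
The maximum is 7, achieved by Premium.

Premium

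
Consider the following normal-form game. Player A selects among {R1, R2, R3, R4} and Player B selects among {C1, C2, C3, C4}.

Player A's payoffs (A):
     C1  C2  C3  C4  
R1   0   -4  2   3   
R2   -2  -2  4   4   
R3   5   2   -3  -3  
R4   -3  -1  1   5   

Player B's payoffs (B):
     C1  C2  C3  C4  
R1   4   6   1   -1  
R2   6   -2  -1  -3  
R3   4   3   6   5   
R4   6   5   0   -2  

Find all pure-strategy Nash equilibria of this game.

None

A profile is a Nash equilibrium when each player is best-responding to the other.
Player A's best responses — vs C1: R3 (payoff 5); vs C2: R3 (payoff 2); vs C3: R2 (payoff 4); vs C4: R4 (payoff 5).
Player B's best responses — vs R1: C2 (payoff 6); vs R2: C1 (payoff 6); vs R3: C3 (payoff 6); vs R4: C1 (payoff 6).
No cell has both players best-responding. For instance, Player A's best reply to C2 is R3, but against R3 Player B prefers C3 over C2.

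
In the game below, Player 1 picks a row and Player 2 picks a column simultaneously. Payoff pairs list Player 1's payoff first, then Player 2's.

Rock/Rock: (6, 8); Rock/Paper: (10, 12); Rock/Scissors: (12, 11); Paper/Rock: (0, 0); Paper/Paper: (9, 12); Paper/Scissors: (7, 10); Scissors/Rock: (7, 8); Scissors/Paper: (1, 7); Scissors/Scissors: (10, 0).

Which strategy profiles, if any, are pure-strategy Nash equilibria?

A profile is a Nash equilibrium when each player is best-responding to the other.
Player 1's best responses — vs Rock: Scissors (payoff 7); vs Paper: Rock (payoff 10); vs Scissors: Rock (payoff 12).
Player 2's best responses — vs Rock: Paper (payoff 12); vs Paper: Paper (payoff 12); vs Scissors: Rock (payoff 8).
Mutual best responses occur at (Rock, Paper) and (Scissors, Rock); at each, neither player gains by switching.

(Rock, Paper) and (Scissors, Rock)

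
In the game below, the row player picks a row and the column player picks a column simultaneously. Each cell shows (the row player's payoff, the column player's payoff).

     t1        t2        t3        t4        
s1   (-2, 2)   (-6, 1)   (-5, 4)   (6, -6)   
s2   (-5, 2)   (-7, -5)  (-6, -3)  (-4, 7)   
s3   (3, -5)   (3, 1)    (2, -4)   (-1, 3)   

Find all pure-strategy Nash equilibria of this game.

A profile is a Nash equilibrium when each player is best-responding to the other.
The row player's best responses — vs t1: s3 (payoff 3); vs t2: s3 (payoff 3); vs t3: s3 (payoff 2); vs t4: s1 (payoff 6).
The column player's best responses — vs s1: t3 (payoff 4); vs s2: t4 (payoff 7); vs s3: t4 (payoff 3).
No cell has both players best-responding. For instance, the row player's best reply to t2 is s3, but against s3 the column player prefers t4 over t2.

No pure-strategy Nash equilibrium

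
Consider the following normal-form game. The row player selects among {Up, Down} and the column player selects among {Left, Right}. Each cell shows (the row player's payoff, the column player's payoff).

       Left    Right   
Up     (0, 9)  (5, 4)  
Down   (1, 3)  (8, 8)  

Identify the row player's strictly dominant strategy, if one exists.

A strategy is strictly dominant if it gives the row player a strictly higher payoff than every other strategy, against every choice by the opponent.
Down strictly dominates: vs Left: 1 > 0; vs Right: 8 > 5.

Down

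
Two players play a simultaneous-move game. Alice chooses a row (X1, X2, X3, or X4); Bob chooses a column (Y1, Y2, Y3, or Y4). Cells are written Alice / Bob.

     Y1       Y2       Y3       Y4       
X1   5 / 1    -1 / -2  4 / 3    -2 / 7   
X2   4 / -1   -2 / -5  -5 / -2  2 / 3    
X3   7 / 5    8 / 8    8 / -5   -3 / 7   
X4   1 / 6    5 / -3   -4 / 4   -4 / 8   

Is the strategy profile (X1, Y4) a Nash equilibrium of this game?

Holding Bob at Y4: Alice gets -2 from X1 but could get 2 by switching to X2. Alice has a profitable deviation.

No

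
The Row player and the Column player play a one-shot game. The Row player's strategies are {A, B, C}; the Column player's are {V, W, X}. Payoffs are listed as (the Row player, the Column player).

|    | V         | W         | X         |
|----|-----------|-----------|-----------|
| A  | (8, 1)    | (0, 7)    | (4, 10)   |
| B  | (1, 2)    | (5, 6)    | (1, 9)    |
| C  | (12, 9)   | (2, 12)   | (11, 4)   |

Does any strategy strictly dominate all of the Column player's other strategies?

A strategy is strictly dominant if it gives the Column player a strictly higher payoff than every other strategy, against every choice by the opponent.
V is not dominant: against A, W gives 7 > 1.
W is not dominant: against A, X gives 10 > 7.
X is not dominant: against C, V gives 9 > 4.
No single strategy is best against every opponent action.

No strictly dominant strategy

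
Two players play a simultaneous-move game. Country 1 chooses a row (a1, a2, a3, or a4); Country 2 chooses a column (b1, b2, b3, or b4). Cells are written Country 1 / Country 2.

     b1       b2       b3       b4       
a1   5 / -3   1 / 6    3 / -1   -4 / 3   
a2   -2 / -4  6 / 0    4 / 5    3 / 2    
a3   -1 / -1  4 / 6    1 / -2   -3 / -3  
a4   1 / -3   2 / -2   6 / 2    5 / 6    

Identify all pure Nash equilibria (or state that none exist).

Check mutual best responses: a cell is a NE iff neither player can gain by unilaterally deviating.
Country 1's best responses — vs b1: a1 (payoff 5); vs b2: a2 (payoff 6); vs b3: a4 (payoff 6); vs b4: a4 (payoff 5).
Country 2's best responses — vs a1: b2 (payoff 6); vs a2: b3 (payoff 5); vs a3: b2 (payoff 6); vs a4: b4 (payoff 6).
The only mutual best response is (a4, b4); neither player gains by switching there.

(a4, b4)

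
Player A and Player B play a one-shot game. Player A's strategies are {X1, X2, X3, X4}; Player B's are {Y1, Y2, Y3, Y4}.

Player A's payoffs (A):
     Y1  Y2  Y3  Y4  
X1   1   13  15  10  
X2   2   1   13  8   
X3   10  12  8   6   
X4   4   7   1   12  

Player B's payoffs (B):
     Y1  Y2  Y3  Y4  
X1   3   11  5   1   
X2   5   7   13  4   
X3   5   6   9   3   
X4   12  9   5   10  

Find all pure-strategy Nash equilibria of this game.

(X1, Y2)

A profile is a Nash equilibrium when each player is best-responding to the other.
Player A's best responses — vs Y1: X3 (payoff 10); vs Y2: X1 (payoff 13); vs Y3: X1 (payoff 15); vs Y4: X4 (payoff 12).
Player B's best responses — vs X1: Y2 (payoff 11); vs X2: Y3 (payoff 13); vs X3: Y3 (payoff 9); vs X4: Y1 (payoff 12).
The only mutual best response is (X1, Y2); neither player gains by switching there.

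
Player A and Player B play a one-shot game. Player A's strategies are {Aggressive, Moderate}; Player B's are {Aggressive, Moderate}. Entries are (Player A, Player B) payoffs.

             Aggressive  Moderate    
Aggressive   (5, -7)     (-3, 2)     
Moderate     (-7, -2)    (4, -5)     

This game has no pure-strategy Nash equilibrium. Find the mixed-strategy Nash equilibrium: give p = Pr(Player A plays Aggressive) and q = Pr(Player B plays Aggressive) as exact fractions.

In a mixed NE each player is indifferent between their pure strategies, so the opponent's mix sets the indifference.
Player B indifferent between Aggressive and Moderate: p·(-7) + (1−p)·(-2) = p·2 + (1−p)·(-5) ⟹ (-2) + (-5)p = (-5) + 7p ⟹ p = 1/4.
Player A indifferent between Aggressive and Moderate: q·5 + (1−q)·(-3) = q·(-7) + (1−q)·4 ⟹ (-3) + 8q = 4 + (-11)q ⟹ q = 7/19.

p = 1/4, q = 7/19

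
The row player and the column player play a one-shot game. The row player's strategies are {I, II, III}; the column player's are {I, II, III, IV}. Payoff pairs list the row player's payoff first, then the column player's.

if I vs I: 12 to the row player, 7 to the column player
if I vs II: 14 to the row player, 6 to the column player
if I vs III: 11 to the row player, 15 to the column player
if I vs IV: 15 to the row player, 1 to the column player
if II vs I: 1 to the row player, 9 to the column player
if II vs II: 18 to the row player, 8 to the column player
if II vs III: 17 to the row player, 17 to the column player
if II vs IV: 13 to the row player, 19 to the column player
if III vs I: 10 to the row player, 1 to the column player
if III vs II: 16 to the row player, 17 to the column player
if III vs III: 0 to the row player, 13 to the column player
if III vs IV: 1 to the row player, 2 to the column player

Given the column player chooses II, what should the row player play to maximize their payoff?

II

With the column player fixed at II, the row player's payoffs are: I → 14, II → 18, III → 16.
The maximum is 18, achieved by II.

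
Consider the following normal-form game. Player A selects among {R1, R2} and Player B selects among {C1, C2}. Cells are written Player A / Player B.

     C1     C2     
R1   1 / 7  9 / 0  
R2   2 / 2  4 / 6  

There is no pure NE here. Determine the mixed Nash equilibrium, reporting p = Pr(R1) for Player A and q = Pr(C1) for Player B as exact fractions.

p = 4/11, q = 5/6

In a mixed NE each player is indifferent between their pure strategies, so the opponent's mix sets the indifference.
Player B indifferent between C1 and C2: p·7 + (1−p)·2 = p·0 + (1−p)·6 ⟹ 2 + 5p = 6 + (-6)p ⟹ p = 4/11.
Player A indifferent between R1 and R2: q·1 + (1−q)·9 = q·2 + (1−q)·4 ⟹ 9 + (-8)q = 4 + (-2)q ⟹ q = 5/6.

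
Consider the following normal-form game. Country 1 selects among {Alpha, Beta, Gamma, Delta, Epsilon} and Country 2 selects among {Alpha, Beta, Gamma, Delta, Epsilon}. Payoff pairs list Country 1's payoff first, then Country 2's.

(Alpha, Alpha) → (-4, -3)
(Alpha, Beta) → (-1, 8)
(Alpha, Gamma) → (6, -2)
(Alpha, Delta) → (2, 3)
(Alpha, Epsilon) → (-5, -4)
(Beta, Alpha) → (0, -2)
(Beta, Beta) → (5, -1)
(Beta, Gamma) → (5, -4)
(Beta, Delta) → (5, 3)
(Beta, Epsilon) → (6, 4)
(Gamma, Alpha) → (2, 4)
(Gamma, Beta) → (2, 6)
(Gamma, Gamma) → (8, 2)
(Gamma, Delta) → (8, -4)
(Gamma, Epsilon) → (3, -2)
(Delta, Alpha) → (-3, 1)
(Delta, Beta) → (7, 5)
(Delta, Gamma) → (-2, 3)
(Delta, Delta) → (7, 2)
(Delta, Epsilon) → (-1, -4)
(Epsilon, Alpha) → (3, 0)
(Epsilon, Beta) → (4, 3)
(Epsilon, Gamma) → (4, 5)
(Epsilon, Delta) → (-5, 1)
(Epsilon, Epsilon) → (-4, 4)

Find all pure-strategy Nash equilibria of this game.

(Beta, Epsilon) and (Delta, Beta)

Check mutual best responses: a cell is a NE iff neither player can gain by unilaterally deviating.
Country 1's best responses — vs Alpha: Epsilon (payoff 3); vs Beta: Delta (payoff 7); vs Gamma: Gamma (payoff 8); vs Delta: Gamma (payoff 8); vs Epsilon: Beta (payoff 6).
Country 2's best responses — vs Alpha: Beta (payoff 8); vs Beta: Epsilon (payoff 4); vs Gamma: Beta (payoff 6); vs Delta: Beta (payoff 5); vs Epsilon: Gamma (payoff 5).
Mutual best responses occur at (Beta, Epsilon) and (Delta, Beta); at each, neither player gains by switching.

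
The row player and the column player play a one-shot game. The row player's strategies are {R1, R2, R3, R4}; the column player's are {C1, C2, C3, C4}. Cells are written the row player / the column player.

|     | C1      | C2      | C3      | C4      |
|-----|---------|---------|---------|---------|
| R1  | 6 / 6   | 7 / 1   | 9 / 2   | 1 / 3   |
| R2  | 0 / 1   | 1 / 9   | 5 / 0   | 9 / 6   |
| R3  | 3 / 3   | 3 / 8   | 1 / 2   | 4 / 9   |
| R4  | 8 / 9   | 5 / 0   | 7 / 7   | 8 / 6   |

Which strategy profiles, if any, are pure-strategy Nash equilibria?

(R4, C1)

A profile is a Nash equilibrium when each player is best-responding to the other.
The row player's best responses — vs C1: R4 (payoff 8); vs C2: R1 (payoff 7); vs C3: R1 (payoff 9); vs C4: R2 (payoff 9).
The column player's best responses — vs R1: C1 (payoff 6); vs R2: C2 (payoff 9); vs R3: C4 (payoff 9); vs R4: C1 (payoff 9).
The only mutual best response is (R4, C1); neither player gains by switching there.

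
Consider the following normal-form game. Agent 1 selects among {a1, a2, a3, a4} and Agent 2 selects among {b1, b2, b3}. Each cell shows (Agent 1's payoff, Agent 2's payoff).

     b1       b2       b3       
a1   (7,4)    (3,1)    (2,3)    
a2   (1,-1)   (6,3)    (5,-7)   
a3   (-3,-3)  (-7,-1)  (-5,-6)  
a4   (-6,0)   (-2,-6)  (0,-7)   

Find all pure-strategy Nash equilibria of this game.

Find each player's best response to every opponent strategy; NE are the intersections.
Agent 1's best responses — vs b1: a1 (payoff 7); vs b2: a2 (payoff 6); vs b3: a2 (payoff 5).
Agent 2's best responses — vs a1: b1 (payoff 4); vs a2: b2 (payoff 3); vs a3: b2 (payoff -1); vs a4: b1 (payoff 0).
Mutual best responses occur at (a1, b1) and (a2, b2); at each, neither player gains by switching.

(a1, b1) and (a2, b2)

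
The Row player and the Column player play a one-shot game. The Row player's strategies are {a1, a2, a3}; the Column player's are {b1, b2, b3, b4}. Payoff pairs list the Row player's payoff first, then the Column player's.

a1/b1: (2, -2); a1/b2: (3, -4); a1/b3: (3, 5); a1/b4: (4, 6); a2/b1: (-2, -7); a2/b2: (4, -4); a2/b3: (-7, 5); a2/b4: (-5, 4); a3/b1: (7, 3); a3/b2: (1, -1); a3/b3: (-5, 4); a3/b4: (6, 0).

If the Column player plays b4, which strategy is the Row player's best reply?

With the Column player fixed at b4, the Row player's payoffs are: a1 → 4, a2 → -5, a3 → 6.
The maximum is 6, achieved by a3.

a3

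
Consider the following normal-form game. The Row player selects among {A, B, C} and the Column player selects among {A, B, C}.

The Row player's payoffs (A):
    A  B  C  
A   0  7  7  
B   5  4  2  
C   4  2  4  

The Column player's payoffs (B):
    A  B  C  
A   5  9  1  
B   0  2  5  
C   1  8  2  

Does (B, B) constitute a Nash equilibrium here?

Holding the Column player at B: the Row player gets 4 from B but could get 7 by switching to A. The Row player has a profitable deviation.

No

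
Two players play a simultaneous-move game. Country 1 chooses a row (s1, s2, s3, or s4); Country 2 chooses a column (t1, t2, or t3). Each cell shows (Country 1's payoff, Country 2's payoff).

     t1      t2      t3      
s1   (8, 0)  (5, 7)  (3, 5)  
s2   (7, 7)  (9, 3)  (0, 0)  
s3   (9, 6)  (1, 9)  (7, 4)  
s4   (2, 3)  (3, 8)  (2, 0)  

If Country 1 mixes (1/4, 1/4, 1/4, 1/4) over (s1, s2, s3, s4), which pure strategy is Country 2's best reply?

Country 2's best reply maximizes expected payoff against the mix.
t1: (1/4)·0 + (1/4)·7 + (1/4)·6 + (1/4)·3 = 4
t2: (1/4)·7 + (1/4)·3 + (1/4)·9 + (1/4)·8 = 27/4
t3: (1/4)·5 + (1/4)·0 + (1/4)·4 + (1/4)·0 = 9/4
Highest expected payoff is 27/4, from t2.

t2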